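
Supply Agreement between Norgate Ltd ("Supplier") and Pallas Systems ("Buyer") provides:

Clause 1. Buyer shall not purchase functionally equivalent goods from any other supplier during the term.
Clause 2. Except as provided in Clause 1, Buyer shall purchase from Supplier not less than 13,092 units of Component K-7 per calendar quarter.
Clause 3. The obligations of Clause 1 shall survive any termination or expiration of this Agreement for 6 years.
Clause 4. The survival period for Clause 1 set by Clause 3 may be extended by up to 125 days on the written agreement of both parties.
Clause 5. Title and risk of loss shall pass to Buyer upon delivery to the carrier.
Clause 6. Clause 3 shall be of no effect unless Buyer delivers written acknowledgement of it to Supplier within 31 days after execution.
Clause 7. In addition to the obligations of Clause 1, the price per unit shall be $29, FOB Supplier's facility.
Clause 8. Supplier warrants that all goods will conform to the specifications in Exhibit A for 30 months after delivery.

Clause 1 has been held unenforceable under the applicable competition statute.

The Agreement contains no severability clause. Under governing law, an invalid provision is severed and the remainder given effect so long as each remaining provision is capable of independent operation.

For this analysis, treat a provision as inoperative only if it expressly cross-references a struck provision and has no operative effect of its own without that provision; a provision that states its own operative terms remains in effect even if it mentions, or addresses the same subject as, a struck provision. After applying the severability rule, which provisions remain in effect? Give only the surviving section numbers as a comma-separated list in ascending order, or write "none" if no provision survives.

2, 5, 7, 8

Clause 1 is struck. Clause 3 merely fixes the survival period for Clause 1; with Clause 1 gone it has nothing to operate on and falls away. The whole of Clause 4 is the extension of the survival period for Clause 1, defined by reference to Clause 3, so Clause 4 cannot stand once Clause 3 is removed. Clause 6 merely fixes the acknowledgement condition for Clause 3; with Clause 3 gone it has nothing to operate on and falls away. Although Clause 2 refers to Clause 1, its operative terms do not depend on Clause 1, so it remains in effect. Clause 7 mentions Clause 1 but its own obligation stands independently of Clause 1, so Clause 7 is not affected. Under the stated default rule, only provisions that cannot operate independently fall away; the rest are enforced. The provisions still in force are Clause 2, Clause 5, Clause 7, and Clause 8.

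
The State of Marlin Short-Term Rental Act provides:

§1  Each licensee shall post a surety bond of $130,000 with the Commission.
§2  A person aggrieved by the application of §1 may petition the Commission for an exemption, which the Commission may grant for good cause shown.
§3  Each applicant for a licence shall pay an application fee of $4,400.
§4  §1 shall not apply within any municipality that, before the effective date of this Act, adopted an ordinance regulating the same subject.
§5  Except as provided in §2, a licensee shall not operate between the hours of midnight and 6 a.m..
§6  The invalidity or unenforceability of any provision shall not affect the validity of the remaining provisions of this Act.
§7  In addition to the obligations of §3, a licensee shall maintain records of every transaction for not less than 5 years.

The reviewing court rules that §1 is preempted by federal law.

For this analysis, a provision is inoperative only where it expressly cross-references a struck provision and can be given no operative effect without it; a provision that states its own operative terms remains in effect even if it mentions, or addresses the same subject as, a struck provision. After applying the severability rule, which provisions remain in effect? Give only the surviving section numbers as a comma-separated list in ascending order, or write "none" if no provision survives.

3, 5, 6, 7

§1 is struck. §2 operates only by reference to §1, so it falls with §1. §4 merely fixes the local-preemption carve-out from §1; with §1 gone it has nothing to operate on and falls away. Although §5 refers to §2, its operative terms do not depend on §2, so it remains in effect. Under the severability clause in §6, the remaining provisions continue in force. That leaves §3, §5, §6, and §7 in effect.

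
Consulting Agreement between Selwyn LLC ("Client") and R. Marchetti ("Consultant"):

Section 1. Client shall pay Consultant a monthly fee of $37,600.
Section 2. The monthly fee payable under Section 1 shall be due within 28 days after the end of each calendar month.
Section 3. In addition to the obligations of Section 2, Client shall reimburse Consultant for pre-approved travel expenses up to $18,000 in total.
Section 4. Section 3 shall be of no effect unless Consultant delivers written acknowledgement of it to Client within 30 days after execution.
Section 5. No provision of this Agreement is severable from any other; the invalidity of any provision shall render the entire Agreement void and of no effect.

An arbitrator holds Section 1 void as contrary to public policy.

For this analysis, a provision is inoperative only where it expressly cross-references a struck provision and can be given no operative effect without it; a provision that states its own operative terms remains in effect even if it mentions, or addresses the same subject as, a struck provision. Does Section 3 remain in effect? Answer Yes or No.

No

Section 1 is struck. The whole of Section 2 is the payment deadline for the monthly fee, defined by reference to Section 1, so Section 2 cannot stand once Section 1 is removed. Section 5 provides that the Agreement is not severable, so the invalidity of any one provision voids the entire Agreement. No provision of the Agreement survives. Section 3 is among the inoperative provisions, so the answer is no.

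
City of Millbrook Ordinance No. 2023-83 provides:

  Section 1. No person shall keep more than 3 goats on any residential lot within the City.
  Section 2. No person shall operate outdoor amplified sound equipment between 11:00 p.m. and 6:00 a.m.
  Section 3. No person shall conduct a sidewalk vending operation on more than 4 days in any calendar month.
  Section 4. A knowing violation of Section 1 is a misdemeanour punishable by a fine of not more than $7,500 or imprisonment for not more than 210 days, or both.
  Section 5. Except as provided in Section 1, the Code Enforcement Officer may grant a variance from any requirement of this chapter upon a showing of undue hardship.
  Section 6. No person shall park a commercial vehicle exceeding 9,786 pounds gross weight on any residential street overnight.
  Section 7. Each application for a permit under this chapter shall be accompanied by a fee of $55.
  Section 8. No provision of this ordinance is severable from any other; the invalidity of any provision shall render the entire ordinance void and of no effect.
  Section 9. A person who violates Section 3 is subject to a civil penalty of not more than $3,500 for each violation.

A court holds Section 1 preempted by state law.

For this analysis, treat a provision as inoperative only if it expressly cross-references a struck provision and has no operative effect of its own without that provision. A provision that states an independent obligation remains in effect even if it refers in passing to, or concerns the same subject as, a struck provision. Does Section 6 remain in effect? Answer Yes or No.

No

Section 1 is struck. Section 4 merely fixes the criminal penalty for violating Section 1; with Section 1 gone it has nothing to operate on and falls away. Section 8 provides that the ordinance is not severable, so the invalidity of any one provision voids the entire ordinance. No provision of the ordinance survives. Section 6 is among the inoperative provisions, so the answer is no.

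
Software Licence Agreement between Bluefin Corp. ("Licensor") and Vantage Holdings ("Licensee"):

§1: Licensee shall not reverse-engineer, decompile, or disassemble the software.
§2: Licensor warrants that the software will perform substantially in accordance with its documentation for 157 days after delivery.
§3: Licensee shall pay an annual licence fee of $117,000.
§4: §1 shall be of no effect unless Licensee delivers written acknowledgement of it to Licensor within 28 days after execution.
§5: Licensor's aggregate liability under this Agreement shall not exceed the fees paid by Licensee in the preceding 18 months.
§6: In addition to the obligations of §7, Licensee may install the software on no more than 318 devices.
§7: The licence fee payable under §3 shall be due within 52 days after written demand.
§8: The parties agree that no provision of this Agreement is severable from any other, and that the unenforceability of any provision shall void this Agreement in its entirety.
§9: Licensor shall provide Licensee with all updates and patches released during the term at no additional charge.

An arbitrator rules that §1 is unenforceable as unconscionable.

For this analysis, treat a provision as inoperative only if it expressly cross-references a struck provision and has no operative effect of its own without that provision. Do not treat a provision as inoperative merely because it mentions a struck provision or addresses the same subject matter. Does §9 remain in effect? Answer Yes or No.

No

§1 is struck. §4 operates only by reference to §1, so it falls with §1. §8 provides that the Agreement is not severable, so the invalidity of any one provision voids the entire Agreement. No provision of the Agreement survives. §9 is among the inoperative provisions, so the answer is no.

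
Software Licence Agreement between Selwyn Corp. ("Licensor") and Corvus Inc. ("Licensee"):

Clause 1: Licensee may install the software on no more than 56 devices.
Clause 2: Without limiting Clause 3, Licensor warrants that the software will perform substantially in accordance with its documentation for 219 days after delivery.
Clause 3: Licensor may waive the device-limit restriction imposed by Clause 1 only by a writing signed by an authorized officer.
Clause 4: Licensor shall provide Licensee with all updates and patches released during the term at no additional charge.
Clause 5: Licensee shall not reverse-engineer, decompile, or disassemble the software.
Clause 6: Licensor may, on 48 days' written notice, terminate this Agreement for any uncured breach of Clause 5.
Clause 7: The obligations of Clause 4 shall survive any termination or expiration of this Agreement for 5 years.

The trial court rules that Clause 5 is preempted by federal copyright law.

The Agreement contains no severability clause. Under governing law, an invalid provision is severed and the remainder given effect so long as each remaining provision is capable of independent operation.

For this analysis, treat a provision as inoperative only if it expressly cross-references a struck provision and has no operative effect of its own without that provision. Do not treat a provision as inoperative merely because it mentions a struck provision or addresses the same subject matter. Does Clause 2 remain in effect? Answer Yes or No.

Yes

Clause 5 is struck. Clause 6 merely fixes the termination right for breach of Clause 5; with Clause 5 gone it has nothing to operate on and falls away. Under the stated default rule, only provisions that cannot operate independently fall away; the rest are enforced. The provisions still in force are Clause 1, Clause 2, Clause 3, Clause 4, and Clause 7. Clause 2 is among the surviving provisions, so the answer is yes.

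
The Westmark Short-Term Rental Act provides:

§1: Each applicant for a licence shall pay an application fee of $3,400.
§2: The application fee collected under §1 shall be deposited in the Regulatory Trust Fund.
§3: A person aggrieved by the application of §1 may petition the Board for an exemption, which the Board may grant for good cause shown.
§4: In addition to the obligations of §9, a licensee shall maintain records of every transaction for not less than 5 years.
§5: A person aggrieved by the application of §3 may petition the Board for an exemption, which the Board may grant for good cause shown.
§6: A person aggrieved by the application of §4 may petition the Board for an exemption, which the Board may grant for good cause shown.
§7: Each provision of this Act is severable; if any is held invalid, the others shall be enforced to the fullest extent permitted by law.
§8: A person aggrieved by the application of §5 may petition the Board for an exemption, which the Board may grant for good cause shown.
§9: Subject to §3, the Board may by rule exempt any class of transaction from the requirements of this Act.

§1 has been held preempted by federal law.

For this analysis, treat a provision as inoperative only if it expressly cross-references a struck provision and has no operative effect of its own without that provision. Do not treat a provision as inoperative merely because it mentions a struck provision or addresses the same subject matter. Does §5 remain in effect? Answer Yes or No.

No

§1 is struck. §2 has no operative effect of its own apart from §1 and is therefore inoperative. §3 operates only by reference to §1, so it falls with §1. §5 has no operative effect of its own apart from §3 and is therefore inoperative. The only function of §8 is the exemption procedure for §5, so it cannot stand once §5 is removed. Although §9 refers to §3, its operative terms do not depend on §3, so it remains in effect. Under the severability clause in §7, the remaining provisions continue in force. That leaves §4, §6, §7, and §9 in effect. §5 is among the inoperative provisions, so the answer is no.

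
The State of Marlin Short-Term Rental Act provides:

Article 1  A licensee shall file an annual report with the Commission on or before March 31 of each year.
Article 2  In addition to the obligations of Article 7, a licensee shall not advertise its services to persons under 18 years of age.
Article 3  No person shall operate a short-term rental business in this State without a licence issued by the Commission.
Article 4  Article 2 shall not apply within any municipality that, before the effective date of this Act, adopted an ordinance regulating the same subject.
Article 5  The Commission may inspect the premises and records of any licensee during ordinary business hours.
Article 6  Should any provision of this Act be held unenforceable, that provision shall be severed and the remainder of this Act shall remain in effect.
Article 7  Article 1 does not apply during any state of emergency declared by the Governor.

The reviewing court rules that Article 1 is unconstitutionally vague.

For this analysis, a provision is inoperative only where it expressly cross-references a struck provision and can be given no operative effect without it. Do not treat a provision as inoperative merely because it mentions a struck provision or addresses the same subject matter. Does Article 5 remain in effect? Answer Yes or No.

Article 1 is struck. Article 7 operates only by reference to Article 1, so it falls with Article 1. Article 2 mentions Article 7 but its own obligation stands independently of Article 7, so Article 2 is not affected. Article 6 is a severability clause and preserves every provision that can still be given independent effect. The provisions still in force are Article 2, Article 3, Article 4, Article 5, and Article 6. Article 5 is among the surviving provisions, so the answer is yes.

Yes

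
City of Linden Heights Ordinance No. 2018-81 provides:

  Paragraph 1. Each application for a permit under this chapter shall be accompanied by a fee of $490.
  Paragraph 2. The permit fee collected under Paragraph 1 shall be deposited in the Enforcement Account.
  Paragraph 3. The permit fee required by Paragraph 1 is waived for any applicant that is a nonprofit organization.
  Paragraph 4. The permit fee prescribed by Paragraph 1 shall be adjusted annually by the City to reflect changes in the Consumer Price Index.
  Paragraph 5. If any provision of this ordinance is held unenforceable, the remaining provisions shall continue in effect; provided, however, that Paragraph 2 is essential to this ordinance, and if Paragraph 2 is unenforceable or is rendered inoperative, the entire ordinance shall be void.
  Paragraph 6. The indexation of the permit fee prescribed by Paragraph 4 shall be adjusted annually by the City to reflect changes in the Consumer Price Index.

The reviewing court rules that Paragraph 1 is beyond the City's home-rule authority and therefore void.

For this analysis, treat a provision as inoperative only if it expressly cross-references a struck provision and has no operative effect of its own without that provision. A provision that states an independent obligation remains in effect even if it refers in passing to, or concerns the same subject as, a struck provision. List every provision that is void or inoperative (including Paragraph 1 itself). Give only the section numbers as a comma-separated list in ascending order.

Paragraph 1 is struck. Paragraph 2 has no operative effect of its own apart from Paragraph 1 and is therefore inoperative. Paragraph 3 operates only by reference to Paragraph 1, so it falls with Paragraph 1. The whole of Paragraph 4 is the indexation of the permit fee, defined by reference to Paragraph 1, so Paragraph 4 cannot stand once Paragraph 1 is removed. The whole of Paragraph 6 is the indexation of the indexation of the permit fee, defined by reference to Paragraph 4, so Paragraph 6 cannot stand once Paragraph 4 is removed. Paragraph 5 makes Paragraph 2 an essential term, and Paragraph 2 has been rendered inoperative by the cascade; under Paragraph 5, the entire ordinance is therefore void. No provision of the ordinance survives.

1, 2, 3, 4, 5, 6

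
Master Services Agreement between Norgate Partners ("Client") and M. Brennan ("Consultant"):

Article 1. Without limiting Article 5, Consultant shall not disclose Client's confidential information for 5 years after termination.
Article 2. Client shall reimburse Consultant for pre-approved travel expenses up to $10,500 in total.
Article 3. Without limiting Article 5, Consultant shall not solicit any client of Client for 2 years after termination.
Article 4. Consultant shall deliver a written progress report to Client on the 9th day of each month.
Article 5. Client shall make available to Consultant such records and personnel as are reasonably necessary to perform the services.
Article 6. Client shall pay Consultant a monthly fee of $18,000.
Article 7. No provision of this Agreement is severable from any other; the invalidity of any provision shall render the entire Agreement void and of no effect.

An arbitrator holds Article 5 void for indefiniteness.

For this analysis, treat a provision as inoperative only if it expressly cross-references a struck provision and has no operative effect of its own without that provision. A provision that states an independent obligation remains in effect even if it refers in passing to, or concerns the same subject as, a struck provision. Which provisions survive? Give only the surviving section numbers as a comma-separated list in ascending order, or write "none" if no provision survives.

none

Article 5 is struck. Nothing else in the Agreement is defined by reference to Article 5. Article 7 provides that the Agreement is not severable, so the invalidity of any one provision voids the entire Agreement. No provision of the Agreement survives.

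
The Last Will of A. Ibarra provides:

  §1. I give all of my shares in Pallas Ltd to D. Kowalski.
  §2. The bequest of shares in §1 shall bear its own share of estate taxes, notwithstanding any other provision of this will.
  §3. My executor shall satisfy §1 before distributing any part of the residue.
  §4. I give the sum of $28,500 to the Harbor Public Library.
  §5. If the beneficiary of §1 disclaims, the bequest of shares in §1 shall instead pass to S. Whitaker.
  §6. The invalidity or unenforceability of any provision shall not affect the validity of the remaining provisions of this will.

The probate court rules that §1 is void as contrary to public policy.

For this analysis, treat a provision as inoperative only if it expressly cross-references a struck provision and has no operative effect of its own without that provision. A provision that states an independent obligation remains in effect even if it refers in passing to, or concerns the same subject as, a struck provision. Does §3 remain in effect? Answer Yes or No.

No

§1 is struck. §2 merely fixes the tax charge on §1; with §1 gone it has nothing to operate on and falls away. §3 operates only by reference to §1, so it falls with §1. §5 operates only by reference to §1, so it falls with §1. §6 is a severability clause and preserves every provision that can still be given independent effect. That leaves §4 and §6 in effect. §3 is among the inoperative provisions, so the answer is no.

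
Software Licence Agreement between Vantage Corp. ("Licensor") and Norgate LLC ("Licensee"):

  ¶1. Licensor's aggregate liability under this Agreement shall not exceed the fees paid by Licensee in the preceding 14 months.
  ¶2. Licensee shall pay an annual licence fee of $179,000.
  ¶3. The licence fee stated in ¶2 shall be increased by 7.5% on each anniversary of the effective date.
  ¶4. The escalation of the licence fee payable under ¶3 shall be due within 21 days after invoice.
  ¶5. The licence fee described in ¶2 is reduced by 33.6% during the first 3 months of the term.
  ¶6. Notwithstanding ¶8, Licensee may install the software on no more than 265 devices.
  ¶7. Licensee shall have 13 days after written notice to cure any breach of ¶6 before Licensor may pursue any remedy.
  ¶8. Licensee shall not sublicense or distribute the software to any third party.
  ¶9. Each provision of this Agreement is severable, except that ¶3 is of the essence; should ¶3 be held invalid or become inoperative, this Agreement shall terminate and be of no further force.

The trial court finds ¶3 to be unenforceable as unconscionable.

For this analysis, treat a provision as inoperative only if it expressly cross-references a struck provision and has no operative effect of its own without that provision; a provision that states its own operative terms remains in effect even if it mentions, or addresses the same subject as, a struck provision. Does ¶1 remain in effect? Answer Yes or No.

No

¶3 is struck. ¶4 does nothing except set the payment deadline for the escalation of the licence fee by reference to ¶3; with ¶3 gone it has no independent effect and is inoperative. ¶9 makes ¶3 an essential term, and ¶3 is the provision held invalid; under ¶9, the entire Agreement is therefore void. No provision of the Agreement survives. ¶1 is among the inoperative provisions, so the answer is no.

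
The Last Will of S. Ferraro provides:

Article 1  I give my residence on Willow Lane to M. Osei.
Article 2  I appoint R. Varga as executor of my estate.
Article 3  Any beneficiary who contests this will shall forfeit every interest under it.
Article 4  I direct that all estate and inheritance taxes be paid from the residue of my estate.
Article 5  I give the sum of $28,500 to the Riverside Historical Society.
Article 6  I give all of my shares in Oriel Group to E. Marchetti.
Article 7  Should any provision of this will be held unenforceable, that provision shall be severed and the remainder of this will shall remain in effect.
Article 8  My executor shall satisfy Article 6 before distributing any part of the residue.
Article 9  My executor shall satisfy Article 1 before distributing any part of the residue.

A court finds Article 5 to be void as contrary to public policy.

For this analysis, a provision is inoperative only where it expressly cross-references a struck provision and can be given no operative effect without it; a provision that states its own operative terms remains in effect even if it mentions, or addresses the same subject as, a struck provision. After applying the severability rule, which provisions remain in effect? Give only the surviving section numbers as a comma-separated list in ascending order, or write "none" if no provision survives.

Article 5 is struck. Nothing else in the will is defined by reference to Article 5. Under the severability clause in Article 7, the remaining provisions continue in force. That leaves Article 1, Article 2, Article 3, Article 4, Article 6, Article 7, Article 8, and Article 9 in effect.

1, 2, 3, 4, 6, 7, 8, 9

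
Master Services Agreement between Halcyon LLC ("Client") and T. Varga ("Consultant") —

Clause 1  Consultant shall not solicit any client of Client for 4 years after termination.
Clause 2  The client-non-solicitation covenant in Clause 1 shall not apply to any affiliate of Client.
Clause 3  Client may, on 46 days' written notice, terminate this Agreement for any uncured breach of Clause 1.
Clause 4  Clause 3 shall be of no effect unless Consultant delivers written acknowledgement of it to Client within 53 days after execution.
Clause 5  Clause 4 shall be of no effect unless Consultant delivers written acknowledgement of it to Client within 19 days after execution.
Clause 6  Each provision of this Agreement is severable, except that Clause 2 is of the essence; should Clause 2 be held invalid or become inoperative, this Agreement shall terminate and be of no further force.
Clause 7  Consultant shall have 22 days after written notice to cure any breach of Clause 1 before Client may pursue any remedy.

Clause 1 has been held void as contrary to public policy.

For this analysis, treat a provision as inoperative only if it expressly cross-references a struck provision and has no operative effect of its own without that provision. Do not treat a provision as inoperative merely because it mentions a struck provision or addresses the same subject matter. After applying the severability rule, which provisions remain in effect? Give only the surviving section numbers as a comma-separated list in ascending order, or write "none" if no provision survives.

Clause 1 is struck. The whole of Clause 2 is the carve-out from the client-non-solicitation covenant, defined by reference to Clause 1, so Clause 2 cannot stand once Clause 1 is removed. The only function of Clause 3 is the termination right for breach of Clause 1, so it cannot stand once Clause 1 is removed. The only function of Clause 7 is the cure period for breach of Clause 1, so it cannot stand once Clause 1 is removed. The only function of Clause 4 is the acknowledgement condition for Clause 3, so it cannot stand once Clause 3 is removed. Clause 5 operates only by reference to Clause 4, so it falls with Clause 4. Clause 6 makes Clause 2 an essential term, and Clause 2 has been rendered inoperative by the cascade; under Clause 6, the entire Agreement is therefore void. No provision of the Agreement survives.

none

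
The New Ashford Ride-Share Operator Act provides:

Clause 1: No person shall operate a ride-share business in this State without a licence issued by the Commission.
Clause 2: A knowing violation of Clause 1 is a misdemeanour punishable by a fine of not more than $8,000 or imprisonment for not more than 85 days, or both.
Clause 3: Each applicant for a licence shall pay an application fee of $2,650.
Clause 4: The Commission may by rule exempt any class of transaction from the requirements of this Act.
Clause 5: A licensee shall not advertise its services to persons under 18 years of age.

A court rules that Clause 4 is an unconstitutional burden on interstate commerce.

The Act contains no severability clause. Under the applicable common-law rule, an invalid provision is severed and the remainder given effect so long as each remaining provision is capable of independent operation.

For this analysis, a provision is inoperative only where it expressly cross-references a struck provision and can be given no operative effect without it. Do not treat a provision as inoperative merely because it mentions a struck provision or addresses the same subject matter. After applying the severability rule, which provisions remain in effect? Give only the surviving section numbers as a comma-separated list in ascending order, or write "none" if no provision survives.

Clause 4 is struck. No other provision's operative terms depend on Clause 4. With no severability clause, the stated default rule severs what cannot stand and enforces each remaining provision that can operate on its own. The provisions still in force are Clause 1, Clause 2, Clause 3, and Clause 5.

1, 2, 3, 5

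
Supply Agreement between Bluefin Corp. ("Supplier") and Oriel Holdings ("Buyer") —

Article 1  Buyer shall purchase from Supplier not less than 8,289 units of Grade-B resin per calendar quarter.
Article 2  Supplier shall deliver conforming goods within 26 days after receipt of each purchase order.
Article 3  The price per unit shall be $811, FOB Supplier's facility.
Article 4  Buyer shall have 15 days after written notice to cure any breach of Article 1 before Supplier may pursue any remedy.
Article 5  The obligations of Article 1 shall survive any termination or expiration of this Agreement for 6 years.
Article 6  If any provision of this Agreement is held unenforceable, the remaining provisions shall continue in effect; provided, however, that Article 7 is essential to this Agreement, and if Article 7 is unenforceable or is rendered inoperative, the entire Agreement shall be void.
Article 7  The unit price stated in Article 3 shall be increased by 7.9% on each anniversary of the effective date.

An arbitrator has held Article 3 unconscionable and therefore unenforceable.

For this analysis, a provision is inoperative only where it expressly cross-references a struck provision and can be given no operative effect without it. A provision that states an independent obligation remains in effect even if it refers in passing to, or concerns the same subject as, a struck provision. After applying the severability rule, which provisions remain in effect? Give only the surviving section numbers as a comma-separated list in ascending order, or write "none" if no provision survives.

Article 3 is struck. Article 7 operates only by reference to Article 3, so it falls with Article 3. Article 6 makes Article 7 an essential term, and Article 7 has been rendered inoperative by the cascade; under Article 6, the entire Agreement is therefore void. No provision of the Agreement survives.

none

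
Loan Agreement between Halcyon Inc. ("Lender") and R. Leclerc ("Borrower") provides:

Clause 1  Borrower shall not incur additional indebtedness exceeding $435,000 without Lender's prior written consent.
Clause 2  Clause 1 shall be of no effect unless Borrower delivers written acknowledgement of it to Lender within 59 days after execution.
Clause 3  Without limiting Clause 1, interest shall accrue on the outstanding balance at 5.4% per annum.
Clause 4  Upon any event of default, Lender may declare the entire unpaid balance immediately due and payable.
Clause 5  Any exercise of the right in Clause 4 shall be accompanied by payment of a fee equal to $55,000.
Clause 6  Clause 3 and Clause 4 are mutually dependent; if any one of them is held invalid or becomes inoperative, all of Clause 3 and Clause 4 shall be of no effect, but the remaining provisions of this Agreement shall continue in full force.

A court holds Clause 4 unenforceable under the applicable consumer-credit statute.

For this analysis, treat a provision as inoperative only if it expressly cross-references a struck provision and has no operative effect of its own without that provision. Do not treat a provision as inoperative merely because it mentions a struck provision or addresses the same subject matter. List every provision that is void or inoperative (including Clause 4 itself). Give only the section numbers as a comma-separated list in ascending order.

Clause 4 is struck. Clause 5 has no operative effect of its own apart from Clause 4 and is therefore inoperative. Clause 6 declares Clause 3 and Clause 4 mutually dependent; since one of them has fallen, all of them are of no effect. That brings down Clause 3 as well. The remainder continues in force under Clause 6. Clause 1, Clause 2, and Clause 6 remain in effect.

3, 4, 5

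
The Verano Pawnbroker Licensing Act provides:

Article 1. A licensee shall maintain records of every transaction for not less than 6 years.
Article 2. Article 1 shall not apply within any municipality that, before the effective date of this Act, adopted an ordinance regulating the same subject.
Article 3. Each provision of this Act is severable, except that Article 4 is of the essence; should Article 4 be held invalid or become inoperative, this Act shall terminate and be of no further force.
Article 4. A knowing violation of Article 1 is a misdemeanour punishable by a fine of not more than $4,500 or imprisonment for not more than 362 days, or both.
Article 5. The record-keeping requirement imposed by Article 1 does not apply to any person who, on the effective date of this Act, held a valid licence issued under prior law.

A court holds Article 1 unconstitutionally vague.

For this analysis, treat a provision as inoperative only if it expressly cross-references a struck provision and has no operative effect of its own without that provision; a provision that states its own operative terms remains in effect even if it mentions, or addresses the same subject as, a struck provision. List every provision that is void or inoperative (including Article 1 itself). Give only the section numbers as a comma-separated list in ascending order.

1, 2, 3, 4, 5

Article 1 is struck. The only function of Article 2 is the local-preemption carve-out from Article 1, so it cannot stand once Article 1 is removed. Article 4 has no operative effect of its own apart from Article 1 and is therefore inoperative. Article 5 operates only by reference to Article 1, so it falls with Article 1. Article 3 makes Article 4 an essential term, and Article 4 has been rendered inoperative by the cascade; under Article 3, the entire Act is therefore void. No provision of the Act survives.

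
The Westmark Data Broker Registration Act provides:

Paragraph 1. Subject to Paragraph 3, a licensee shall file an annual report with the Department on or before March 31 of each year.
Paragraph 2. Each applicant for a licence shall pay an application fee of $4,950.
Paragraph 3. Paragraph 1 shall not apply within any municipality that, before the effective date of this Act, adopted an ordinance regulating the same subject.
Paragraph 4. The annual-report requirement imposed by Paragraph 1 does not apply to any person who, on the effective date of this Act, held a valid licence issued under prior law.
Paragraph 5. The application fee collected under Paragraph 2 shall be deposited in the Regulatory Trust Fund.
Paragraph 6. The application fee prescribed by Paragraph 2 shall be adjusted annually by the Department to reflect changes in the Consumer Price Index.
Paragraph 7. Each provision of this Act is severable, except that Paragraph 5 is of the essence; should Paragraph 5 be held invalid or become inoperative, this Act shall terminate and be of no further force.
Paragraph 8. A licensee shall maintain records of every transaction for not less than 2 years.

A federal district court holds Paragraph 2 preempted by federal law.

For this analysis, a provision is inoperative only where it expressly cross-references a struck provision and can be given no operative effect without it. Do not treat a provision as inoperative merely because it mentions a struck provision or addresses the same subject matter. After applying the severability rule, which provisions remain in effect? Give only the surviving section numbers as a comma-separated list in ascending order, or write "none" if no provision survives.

none

Paragraph 2 is struck. Paragraph 5 does nothing except set the disposition of the application fee by reference to Paragraph 2; with Paragraph 2 gone it has no independent effect and is inoperative. Paragraph 6 has no operative effect of its own apart from Paragraph 2 and is therefore inoperative. Paragraph 7 makes Paragraph 5 an essential term, and Paragraph 5 has been rendered inoperative by the cascade; under Paragraph 7, the entire Act is therefore void. No provision of the Act survives.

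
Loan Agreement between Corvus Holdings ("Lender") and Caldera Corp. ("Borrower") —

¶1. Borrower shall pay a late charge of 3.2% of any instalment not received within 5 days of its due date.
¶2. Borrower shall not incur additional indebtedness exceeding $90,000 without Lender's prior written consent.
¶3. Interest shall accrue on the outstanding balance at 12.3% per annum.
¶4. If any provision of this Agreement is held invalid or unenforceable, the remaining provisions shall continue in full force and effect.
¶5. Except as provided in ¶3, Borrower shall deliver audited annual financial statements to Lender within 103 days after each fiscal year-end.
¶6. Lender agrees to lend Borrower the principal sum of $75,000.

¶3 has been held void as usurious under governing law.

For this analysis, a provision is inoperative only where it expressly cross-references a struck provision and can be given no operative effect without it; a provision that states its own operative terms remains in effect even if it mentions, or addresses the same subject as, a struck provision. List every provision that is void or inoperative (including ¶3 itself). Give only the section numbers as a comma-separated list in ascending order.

¶3 is struck. ¶5 mentions ¶3 but its own obligation stands independently of ¶3, so ¶5 is not affected. Nothing else in the Agreement is defined by reference to ¶3. ¶4 is a severability clause and preserves every provision that can still be given independent effect. The provisions still in force are ¶1, ¶2, ¶4, ¶5, and ¶6.

3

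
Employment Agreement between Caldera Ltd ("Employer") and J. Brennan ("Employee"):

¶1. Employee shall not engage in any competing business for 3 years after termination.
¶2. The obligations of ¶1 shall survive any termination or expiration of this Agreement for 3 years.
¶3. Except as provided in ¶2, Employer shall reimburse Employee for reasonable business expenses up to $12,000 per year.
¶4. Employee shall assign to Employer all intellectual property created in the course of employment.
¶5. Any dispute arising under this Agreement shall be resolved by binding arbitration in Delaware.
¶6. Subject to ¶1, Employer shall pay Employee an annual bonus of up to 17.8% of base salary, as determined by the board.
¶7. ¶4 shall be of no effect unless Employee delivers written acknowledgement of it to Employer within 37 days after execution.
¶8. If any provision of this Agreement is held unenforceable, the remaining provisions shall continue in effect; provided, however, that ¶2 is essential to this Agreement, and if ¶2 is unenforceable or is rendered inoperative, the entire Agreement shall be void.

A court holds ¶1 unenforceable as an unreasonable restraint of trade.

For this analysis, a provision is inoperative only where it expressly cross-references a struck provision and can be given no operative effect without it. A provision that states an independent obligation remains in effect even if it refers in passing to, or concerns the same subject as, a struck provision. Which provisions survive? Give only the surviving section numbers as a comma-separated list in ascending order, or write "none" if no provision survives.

¶1 is struck. The only function of ¶2 is the survival period for ¶1, so it cannot stand once ¶1 is removed. ¶8 makes ¶2 an essential term, and ¶2 has been rendered inoperative by the cascade; under ¶8, the entire Agreement is therefore void. No provision of the Agreement survives.

none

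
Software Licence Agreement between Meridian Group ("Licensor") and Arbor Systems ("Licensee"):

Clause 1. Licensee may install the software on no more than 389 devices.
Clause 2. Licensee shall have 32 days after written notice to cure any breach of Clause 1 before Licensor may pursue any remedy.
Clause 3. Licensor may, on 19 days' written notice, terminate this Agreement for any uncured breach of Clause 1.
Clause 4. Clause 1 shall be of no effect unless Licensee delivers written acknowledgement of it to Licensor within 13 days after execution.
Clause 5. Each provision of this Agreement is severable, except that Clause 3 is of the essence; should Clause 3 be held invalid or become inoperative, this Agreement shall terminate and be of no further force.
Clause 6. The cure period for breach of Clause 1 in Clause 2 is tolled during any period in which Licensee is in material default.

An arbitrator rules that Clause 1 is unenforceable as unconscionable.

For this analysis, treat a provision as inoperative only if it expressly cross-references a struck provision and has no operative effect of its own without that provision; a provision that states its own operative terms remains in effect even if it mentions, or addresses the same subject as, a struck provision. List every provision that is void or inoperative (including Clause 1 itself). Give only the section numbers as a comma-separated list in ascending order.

Clause 1 is struck. Clause 2 has no operative effect of its own apart from Clause 1 and is therefore inoperative. Clause 3 merely fixes the termination right for breach of Clause 1; with Clause 1 gone it has nothing to operate on and falls away. The only function of Clause 4 is the acknowledgement condition for Clause 1, so it cannot stand once Clause 1 is removed. The whole of Clause 6 is the tolling of the cure period for breach of Clause 1, defined by reference to Clause 2, so Clause 6 cannot stand once Clause 2 is removed. Clause 5 makes Clause 3 an essential term, and Clause 3 has been rendered inoperative by the cascade; under Clause 5, the entire Agreement is therefore void. No provision of the Agreement survives.

1, 2, 3, 4, 5, 6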